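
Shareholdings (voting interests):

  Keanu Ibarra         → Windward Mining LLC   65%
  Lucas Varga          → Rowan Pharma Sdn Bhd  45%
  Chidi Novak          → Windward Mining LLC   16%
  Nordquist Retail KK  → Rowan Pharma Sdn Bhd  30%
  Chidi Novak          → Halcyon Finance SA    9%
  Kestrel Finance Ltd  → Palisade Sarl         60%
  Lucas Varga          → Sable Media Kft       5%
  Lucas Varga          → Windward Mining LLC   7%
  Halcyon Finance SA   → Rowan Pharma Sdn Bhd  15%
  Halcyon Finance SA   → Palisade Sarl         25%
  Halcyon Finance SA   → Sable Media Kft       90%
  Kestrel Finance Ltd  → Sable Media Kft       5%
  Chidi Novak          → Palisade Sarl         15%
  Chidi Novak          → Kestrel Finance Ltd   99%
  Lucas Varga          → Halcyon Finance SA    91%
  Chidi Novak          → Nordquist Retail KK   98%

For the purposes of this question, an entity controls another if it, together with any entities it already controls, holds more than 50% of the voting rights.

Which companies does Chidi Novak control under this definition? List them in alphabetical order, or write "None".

Kestrel Finance Ltd, Nordquist Retail KK, Palisade Sarl

Chidi holds 98% of Nordquist, so Chidi controls Nordquist.
Chidi holds 99% of Kestrel, so Chidi controls Kestrel.
Chidi and Kestrel together hold 15% + 60% = 75% of Palisade, so Chidi controls Palisade.
No other company's threshold is met.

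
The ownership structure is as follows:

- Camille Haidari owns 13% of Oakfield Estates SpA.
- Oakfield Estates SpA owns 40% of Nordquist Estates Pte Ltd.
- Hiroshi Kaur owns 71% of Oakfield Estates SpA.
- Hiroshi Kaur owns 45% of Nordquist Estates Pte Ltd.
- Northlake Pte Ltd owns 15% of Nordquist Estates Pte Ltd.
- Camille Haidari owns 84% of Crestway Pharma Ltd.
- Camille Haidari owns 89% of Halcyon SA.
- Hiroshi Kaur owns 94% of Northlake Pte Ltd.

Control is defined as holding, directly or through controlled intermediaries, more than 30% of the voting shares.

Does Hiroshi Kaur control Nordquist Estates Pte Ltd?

Hiroshi holds 94% of Northlake, so Hiroshi controls Northlake.
Hiroshi holds 71% of Oakfield, so Hiroshi controls Oakfield.
Northlake and Oakfield and Hiroshi together hold 15% + 40% + 45% = 100% of Nordquist, so Hiroshi controls Nordquist.

Yes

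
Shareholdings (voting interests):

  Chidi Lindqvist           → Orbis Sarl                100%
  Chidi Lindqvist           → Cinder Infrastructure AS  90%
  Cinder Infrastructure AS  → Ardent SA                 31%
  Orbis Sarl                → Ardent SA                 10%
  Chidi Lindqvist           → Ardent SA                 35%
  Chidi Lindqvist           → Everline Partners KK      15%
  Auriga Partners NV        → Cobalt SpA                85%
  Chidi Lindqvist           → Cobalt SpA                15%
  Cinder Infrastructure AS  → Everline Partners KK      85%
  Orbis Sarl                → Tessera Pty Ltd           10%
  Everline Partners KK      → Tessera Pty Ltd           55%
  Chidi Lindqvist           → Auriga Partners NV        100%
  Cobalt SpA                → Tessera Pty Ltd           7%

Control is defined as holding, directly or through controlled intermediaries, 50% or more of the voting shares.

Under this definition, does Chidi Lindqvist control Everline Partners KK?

Yes

Chidi holds 90% of Cinder, so Chidi controls Cinder.
Chidi and Cinder together hold 15% + 85% = 100% of Everline, so Chidi controls Everline.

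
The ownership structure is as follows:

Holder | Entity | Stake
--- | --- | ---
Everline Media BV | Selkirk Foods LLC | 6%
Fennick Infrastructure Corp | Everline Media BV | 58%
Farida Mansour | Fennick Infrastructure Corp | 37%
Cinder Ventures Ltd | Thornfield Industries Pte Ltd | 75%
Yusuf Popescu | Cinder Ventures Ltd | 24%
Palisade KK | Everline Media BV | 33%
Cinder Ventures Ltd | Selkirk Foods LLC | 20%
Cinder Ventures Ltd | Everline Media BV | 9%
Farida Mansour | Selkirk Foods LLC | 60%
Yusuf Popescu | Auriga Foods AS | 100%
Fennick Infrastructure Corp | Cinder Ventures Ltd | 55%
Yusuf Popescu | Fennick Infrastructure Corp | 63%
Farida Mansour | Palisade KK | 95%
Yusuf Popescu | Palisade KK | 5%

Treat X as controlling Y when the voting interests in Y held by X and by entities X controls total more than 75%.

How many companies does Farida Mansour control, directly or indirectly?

Farida holds 95% of Palisade, so Farida controls Palisade.
No other company's threshold is met.
Farida controls 1 company.

1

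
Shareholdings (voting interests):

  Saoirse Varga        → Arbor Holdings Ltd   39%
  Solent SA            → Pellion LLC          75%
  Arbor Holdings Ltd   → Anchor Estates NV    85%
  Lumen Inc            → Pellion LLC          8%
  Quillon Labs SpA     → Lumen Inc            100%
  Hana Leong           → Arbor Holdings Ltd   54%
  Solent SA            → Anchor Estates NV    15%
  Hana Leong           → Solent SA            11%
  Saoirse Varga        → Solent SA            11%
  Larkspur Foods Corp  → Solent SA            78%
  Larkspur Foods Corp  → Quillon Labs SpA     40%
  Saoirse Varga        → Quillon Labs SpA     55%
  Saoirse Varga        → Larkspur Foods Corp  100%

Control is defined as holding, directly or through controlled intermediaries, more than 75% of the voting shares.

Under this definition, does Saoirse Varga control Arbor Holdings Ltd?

No

Saoirse holds 100% of Larkspur, so Saoirse controls Larkspur.
Saoirse and Larkspur together hold 11% + 78% = 89% of Solent, so Saoirse controls Solent.
Saoirse and Larkspur together hold 55% + 40% = 95% of Quillon, so Saoirse controls Quillon.
Quillon holds 100% of Lumen, so Saoirse controls Lumen.
Lumen and Solent together hold 8% + 75% = 83% of Pellion, so Saoirse controls Pellion.
In Arbor, Saoirse's side holds only 39%, not > 75%.
So Saoirse does not control Arbor.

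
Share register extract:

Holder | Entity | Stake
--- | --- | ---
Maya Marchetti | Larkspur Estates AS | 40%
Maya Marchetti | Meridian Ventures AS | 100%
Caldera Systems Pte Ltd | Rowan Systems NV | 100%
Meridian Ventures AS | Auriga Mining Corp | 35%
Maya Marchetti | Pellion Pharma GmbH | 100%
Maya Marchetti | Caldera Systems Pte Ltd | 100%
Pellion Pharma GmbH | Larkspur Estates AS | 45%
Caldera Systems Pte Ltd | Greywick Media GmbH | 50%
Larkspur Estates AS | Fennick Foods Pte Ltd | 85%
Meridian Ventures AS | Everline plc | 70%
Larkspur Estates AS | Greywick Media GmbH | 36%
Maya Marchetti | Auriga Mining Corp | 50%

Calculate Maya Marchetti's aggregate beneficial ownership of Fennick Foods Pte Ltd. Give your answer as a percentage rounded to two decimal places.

Maya reaches Fennick along 2 paths.
Via Pellion → Larkspur: 100% × 45% × 85% = 38.25%.
Via Larkspur: 40% × 85% = 34%.
Total: 38.25% + 34% = 72.25%.

72.25%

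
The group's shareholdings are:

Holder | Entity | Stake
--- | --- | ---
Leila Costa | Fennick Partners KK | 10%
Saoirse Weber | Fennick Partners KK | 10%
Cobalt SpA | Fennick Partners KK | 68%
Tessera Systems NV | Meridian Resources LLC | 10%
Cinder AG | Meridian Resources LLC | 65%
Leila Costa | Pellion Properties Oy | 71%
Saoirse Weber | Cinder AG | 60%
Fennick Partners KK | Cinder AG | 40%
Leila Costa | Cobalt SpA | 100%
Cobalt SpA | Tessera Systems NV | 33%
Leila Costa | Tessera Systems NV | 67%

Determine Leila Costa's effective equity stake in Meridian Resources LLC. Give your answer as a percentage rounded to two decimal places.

Leila reaches Meridian along 4 paths.
Via Cobalt → Tessera: 100% × 33% × 10% = 3.3%.
Via Tessera: 67% × 10% = 6.7%.
Via Cobalt → Fennick → Cinder: 100% × 68% × 40% × 65% = 17.68%.
Via Fennick → Cinder: 10% × 40% × 65% = 2.6%.
Total: 3.3% + 6.7% + 17.68% + 2.6% = 30.28%.

30.28%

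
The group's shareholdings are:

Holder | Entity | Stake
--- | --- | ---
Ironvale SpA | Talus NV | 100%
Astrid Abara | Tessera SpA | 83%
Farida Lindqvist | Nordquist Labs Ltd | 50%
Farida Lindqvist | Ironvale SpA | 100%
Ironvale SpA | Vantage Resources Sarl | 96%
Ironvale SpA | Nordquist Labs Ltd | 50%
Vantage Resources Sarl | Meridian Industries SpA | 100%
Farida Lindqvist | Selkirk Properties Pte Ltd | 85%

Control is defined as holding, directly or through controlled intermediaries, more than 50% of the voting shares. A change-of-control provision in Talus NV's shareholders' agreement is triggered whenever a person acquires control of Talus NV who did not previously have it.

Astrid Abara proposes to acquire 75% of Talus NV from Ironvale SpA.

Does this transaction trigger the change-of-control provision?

Yes

The purchase adds only to Astrid's holdings (Ironvale's stake shrinks), so Astrid is the only person who could newly come to control Talus.
Astrid holds 83% of Tessera, so Astrid controls Tessera.
Neither Astrid nor any entity Astrid controls holds any voting interest in Talus.
So before the transaction, Astrid does not control Talus.
After the purchase, Astrid holds 75% of Talus directly, and Ironvale's stake falls to 25%.
Astrid holds 75% of Talus, so Astrid controls Talus.
Astrid did not control Talus before and does after, so the clause is triggered.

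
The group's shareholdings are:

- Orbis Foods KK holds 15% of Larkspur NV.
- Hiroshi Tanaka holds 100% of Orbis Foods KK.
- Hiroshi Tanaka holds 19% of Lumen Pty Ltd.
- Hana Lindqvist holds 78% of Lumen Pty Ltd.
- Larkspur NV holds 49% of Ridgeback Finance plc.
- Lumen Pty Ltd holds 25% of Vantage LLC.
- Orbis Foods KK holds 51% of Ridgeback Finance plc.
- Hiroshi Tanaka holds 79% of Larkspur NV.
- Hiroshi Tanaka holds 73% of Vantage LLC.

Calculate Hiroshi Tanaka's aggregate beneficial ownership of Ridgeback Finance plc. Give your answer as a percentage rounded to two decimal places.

Hiroshi reaches Ridgeback along 3 paths.
Via Larkspur: 79% × 49% = 38.71%.
Via Orbis → Larkspur: 100% × 15% × 49% = 7.35%.
Via Orbis: 100% × 51% = 51%.
Total: 38.71% + 7.35% + 51% = 97.06%.

97.06%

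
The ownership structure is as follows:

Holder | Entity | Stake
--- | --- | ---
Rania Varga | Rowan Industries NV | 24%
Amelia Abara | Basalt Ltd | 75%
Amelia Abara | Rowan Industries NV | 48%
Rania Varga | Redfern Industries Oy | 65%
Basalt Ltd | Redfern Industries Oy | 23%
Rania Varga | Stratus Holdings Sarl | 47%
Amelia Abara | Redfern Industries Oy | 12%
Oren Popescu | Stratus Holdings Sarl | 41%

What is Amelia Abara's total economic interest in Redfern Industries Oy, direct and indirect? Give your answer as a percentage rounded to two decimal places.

29.25%

Amelia reaches Redfern along 2 paths.
Direct stake: 12% = 12%.
Via Basalt: 75% × 23% = 17.25%.
Total: 12% + 17.25% = 29.25%.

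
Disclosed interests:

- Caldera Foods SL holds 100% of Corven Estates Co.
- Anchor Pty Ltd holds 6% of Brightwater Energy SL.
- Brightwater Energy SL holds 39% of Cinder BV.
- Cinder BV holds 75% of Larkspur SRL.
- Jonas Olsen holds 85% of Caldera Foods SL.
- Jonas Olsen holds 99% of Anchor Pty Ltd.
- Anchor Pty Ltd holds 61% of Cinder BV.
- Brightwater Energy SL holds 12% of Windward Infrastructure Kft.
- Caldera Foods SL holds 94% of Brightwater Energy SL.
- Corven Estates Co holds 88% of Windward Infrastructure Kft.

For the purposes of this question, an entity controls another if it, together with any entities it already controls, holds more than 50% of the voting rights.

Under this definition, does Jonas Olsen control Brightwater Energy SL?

Yes

Jonas holds 99% of Anchor, so Jonas controls Anchor.
Jonas holds 85% of Caldera, so Jonas controls Caldera.
Caldera and Anchor together hold 94% + 6% = 100% of Brightwater, so Jonas controls Brightwater.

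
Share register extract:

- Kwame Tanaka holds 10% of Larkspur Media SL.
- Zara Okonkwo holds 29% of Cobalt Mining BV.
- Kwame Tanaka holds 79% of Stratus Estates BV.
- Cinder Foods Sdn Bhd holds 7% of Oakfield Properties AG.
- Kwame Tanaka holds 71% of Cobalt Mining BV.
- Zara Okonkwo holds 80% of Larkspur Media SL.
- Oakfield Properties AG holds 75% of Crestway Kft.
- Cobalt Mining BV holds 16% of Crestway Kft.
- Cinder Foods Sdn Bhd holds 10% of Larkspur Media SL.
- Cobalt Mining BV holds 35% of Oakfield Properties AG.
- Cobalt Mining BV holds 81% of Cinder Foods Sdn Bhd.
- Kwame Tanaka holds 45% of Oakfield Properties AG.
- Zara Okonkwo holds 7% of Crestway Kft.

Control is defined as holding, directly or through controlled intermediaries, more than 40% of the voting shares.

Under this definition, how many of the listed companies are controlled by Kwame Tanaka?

Kwame holds 79% of Stratus, so Kwame controls Stratus.
Kwame holds 71% of Cobalt, so Kwame controls Cobalt.
Cobalt holds 81% of Cinder, so Kwame controls Cinder.
Kwame and Cinder and Cobalt together hold 45% + 7% + 35% = 87% of Oakfield, so Kwame controls Oakfield.
Oakfield and Cobalt together hold 75% + 16% = 91% of Crestway, so Kwame controls Crestway.
No other company's threshold is met.
Kwame controls 5 companies.

5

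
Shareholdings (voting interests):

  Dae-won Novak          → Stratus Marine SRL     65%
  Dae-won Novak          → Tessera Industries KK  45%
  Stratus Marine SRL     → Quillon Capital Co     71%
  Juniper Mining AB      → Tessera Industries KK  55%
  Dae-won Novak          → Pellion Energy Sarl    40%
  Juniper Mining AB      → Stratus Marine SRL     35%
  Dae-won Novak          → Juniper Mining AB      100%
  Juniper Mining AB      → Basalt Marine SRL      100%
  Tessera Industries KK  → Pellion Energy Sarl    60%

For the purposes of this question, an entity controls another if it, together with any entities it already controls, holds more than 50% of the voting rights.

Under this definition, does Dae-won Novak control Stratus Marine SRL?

Yes

Dae-won holds 100% of Juniper, so Dae-won controls Juniper.
Juniper and Dae-won together hold 35% + 65% = 100% of Stratus, so Dae-won controls Stratus.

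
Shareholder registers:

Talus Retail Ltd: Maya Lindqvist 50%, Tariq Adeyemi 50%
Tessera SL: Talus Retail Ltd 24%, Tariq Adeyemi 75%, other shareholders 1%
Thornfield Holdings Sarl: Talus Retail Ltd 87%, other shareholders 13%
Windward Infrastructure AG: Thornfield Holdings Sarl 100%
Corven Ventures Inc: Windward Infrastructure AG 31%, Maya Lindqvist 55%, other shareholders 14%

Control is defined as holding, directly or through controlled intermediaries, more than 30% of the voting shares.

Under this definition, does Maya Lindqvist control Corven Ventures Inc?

Maya holds 50% of Talus, so Maya controls Talus.
Talus holds 87% of Thornfield, so Maya controls Thornfield.
Thornfield holds 100% of Windward, so Maya controls Windward.
Windward and Maya together hold 31% + 55% = 86% of Corven, so Maya controls Corven.

Yes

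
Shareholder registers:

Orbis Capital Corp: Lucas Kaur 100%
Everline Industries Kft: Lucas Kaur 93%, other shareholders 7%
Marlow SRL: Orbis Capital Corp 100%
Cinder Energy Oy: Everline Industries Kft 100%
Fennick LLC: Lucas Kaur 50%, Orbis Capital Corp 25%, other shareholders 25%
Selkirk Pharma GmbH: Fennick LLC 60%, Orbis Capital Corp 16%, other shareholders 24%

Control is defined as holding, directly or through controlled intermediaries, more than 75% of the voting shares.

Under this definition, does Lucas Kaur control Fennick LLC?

Lucas holds 100% of Orbis, so Lucas controls Orbis.
Lucas holds 93% of Everline, so Lucas controls Everline.
Orbis holds 100% of Marlow, so Lucas controls Marlow.
Everline holds 100% of Cinder, so Lucas controls Cinder.
In Fennick, Lucas's side holds only 50% + 25% = 75%, not > 75%.
So Lucas does not control Fennick.

No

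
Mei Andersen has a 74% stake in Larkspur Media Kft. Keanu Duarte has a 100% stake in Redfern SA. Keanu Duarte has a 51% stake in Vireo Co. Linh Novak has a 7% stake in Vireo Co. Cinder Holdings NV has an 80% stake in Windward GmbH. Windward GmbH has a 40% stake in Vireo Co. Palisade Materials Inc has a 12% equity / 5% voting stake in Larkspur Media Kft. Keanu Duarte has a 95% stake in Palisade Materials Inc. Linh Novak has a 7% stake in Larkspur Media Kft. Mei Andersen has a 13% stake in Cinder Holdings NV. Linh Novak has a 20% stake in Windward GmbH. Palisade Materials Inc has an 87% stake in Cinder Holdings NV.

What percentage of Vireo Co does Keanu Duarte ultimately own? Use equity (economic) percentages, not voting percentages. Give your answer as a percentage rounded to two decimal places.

77.45%

Keanu reaches Vireo along 2 paths.
Via Palisade → Cinder → Windward: 95% × 87% × 80% × 40% = 26.448%.
Direct stake: 51% = 51%.
Total: 26.448% + 51% = 77.448%.
Rounded: 77.45%.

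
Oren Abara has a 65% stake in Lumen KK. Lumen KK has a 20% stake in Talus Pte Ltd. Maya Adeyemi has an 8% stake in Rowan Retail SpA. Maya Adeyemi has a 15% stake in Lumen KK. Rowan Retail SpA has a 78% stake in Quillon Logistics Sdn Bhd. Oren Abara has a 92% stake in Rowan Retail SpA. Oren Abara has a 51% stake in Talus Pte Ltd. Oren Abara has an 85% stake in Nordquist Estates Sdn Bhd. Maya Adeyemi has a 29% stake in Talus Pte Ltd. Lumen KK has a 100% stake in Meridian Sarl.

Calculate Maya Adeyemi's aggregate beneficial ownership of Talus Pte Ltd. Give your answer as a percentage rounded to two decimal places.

Maya reaches Talus along 2 paths.
Direct stake: 29% = 29%.
Via Lumen: 15% × 20% = 3%.
Total: 29% + 3% = 32%.
Rounded: 32.00%.

32.00%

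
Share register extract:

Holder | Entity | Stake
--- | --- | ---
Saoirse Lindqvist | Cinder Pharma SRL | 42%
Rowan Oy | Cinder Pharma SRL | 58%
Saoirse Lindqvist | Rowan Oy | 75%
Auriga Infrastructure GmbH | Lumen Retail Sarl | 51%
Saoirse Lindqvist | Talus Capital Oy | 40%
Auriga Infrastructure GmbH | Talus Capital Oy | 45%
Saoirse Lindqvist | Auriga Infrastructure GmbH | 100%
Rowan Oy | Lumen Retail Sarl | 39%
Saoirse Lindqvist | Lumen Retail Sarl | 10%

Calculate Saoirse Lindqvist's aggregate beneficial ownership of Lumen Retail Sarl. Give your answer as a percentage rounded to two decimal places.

90.25%

Saoirse reaches Lumen along 3 paths.
Via Rowan: 75% × 39% = 29.25%.
Direct stake: 10% = 10%.
Via Auriga: 100% × 51% = 51%.
Total: 29.25% + 10% + 51% = 90.25%.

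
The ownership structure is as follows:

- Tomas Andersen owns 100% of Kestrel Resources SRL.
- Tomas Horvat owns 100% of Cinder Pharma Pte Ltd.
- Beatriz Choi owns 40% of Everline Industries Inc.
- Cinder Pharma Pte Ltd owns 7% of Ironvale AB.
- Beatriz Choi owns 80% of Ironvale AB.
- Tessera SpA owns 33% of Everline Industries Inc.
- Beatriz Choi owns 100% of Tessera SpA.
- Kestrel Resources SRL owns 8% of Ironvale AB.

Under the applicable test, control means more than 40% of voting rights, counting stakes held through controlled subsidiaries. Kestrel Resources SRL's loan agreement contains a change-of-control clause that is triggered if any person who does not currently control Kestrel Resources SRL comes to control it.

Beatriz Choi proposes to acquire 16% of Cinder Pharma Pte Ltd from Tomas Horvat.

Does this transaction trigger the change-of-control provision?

No

The purchase adds only to Beatriz's holdings (Tomas Horvat's stake shrinks), so Beatriz is the only person who could newly come to control Kestrel.
Beatriz holds 100% of Tessera, so Beatriz controls Tessera.
Beatriz and Tessera together hold 40% + 33% = 73% of Everline, so Beatriz controls Everline.
Beatriz holds 80% of Ironvale, so Beatriz controls Ironvale.
Neither Beatriz nor any entity Beatriz controls holds any voting interest in Kestrel.
So before the transaction, Beatriz does not control Kestrel.
After the purchase, Beatriz holds 16% of Cinder directly, and Tomas Horvat's stake falls to 84%.
Beatriz's side now holds 16% of Cinder, not > 40%, so Beatriz still does not control Cinder.
After the transaction, neither Beatriz nor any entity Beatriz controls holds a voting interest in Kestrel, so Beatriz still does not control it.
No new person acquires control, so the clause is not triggered.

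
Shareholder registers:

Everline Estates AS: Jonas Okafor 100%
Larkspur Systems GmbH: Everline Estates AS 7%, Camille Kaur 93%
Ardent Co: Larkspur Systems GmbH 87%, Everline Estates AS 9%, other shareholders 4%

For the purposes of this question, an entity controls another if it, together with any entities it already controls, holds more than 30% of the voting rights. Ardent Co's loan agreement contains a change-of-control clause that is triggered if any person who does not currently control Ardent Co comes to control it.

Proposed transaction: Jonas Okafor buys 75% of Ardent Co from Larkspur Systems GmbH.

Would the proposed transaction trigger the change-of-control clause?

Yes

The purchase adds only to Jonas's holdings (Larkspur's stake shrinks), so Jonas is the only person who could newly come to control Ardent.
Jonas holds 100% of Everline, so Jonas controls Everline.
In Ardent, Jonas's side holds only 9%, not > 30%.
So before the transaction, Jonas does not control Ardent.
After the purchase, Jonas holds 75% of Ardent directly, and Larkspur's stake falls to 12%.
Everline and Jonas together hold 9% + 75% = 84% of Ardent, so Jonas controls Ardent.
Jonas did not control Ardent before and does after, so the clause is triggered.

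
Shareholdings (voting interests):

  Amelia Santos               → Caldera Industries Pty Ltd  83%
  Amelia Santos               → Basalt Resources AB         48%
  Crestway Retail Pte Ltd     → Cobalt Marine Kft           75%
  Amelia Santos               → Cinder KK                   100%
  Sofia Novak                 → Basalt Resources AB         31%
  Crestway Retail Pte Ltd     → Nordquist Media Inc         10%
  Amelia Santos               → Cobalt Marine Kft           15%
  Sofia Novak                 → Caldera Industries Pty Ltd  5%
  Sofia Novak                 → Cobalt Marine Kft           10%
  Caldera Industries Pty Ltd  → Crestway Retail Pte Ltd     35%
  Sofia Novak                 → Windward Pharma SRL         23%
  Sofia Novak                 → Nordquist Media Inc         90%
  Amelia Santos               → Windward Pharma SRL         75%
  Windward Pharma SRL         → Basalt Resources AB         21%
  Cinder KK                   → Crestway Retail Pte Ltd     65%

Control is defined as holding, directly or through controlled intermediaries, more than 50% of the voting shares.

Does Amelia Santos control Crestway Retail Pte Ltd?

Yes

Amelia holds 83% of Caldera, so Amelia controls Caldera.
Amelia holds 100% of Cinder, so Amelia controls Cinder.
Caldera and Cinder together hold 35% + 65% = 100% of Crestway, so Amelia controls Crestway.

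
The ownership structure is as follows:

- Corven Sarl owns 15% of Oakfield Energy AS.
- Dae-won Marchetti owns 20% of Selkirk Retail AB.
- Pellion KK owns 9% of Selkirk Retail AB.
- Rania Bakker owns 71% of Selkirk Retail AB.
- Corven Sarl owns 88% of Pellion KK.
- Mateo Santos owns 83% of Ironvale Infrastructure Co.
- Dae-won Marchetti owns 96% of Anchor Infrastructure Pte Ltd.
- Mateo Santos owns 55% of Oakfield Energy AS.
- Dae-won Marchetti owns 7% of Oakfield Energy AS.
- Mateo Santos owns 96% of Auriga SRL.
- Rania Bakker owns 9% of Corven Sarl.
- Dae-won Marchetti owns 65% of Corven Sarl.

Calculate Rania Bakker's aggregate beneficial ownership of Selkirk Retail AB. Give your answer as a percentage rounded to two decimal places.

Rania reaches Selkirk along 2 paths.
Direct stake: 71% = 71%.
Via Corven → Pellion: 9% × 88% × 9% = 0.7128%.
Total: 71% + 0.7128% = 71.7128%.
Rounded: 71.71%.

71.71%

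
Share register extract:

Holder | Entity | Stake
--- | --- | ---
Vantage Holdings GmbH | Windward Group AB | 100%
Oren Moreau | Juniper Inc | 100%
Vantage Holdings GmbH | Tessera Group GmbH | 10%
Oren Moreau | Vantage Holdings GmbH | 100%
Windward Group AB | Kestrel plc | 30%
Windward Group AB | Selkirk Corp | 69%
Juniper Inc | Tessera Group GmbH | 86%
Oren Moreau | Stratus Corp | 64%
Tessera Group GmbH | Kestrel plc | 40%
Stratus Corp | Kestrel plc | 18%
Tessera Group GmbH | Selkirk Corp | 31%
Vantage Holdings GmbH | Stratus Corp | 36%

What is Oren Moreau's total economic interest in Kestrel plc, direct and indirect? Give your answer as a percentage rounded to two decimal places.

Oren reaches Kestrel along 5 paths.
Via Vantage → Windward: 100% × 100% × 30% = 30%.
Via Vantage → Tessera: 100% × 10% × 40% = 4%.
Via Juniper → Tessera: 100% × 86% × 40% = 34.4%.
Via Stratus: 64% × 18% = 11.52%.
Via Vantage → Stratus: 100% × 36% × 18% = 6.48%.
Total: 30% + 4% + 34.4% + 11.52% + 6.48% = 86.4%.
Rounded: 86.40%.

86.40%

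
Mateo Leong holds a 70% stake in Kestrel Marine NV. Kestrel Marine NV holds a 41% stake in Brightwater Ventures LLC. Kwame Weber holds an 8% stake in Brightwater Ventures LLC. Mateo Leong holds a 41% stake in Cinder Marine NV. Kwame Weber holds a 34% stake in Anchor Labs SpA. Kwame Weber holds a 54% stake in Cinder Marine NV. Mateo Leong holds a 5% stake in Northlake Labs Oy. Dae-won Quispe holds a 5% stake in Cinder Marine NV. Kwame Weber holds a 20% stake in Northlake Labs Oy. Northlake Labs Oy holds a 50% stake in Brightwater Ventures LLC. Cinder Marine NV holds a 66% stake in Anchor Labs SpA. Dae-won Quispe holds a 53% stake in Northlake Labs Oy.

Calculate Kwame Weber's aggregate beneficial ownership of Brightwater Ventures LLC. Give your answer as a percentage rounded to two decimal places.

Kwame reaches Brightwater along 2 paths.
Via Northlake: 20% × 50% = 10%.
Direct stake: 8% = 8%.
Total: 10% + 8% = 18%.
Rounded: 18.00%.

18.00%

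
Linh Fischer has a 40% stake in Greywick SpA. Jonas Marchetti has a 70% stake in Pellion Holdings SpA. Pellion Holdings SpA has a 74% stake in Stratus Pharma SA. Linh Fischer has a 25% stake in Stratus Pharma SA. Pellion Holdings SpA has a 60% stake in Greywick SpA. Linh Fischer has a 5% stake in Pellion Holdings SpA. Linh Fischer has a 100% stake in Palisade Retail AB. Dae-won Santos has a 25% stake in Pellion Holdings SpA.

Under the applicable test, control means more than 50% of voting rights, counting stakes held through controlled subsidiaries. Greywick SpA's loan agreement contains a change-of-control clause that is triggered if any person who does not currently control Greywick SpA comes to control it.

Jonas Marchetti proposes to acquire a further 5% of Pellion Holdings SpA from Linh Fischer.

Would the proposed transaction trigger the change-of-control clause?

No

The purchase adds only to Jonas's holdings (Linh's stake shrinks), so Jonas is the only person who could newly come to control Greywick.
Jonas holds 70% of Pellion, so Jonas controls Pellion.
Pellion holds 60% of Greywick, so Jonas controls Greywick.
So Jonas already controls Greywick before the transaction.
After the purchase, Jonas's direct stake in Pellion rises to 70% + 5% = 75%, and Linh's stake falls to 0%.
Jonas controlled Greywick already, so this is not a new person acquiring control; every other person's position is unchanged or reduced.
No new person acquires control, so the clause is not triggered.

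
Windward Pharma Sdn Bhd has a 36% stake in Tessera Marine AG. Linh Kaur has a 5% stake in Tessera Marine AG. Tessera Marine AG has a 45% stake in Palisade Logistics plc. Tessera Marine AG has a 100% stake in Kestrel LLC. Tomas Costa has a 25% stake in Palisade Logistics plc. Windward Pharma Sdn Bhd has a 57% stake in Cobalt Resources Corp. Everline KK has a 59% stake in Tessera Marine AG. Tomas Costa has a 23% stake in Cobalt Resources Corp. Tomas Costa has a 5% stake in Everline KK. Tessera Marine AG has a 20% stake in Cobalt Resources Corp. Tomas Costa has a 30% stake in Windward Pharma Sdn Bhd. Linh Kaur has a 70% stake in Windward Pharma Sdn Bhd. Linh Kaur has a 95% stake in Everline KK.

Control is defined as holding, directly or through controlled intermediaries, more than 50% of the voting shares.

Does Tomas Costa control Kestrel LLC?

No

Tomas's largest direct stake is 30% in Windward, which does not meet the threshold, so Tomas controls no company.
Neither Tomas nor any entity Tomas controls holds any voting interest in Kestrel.
So Tomas does not control Kestrel.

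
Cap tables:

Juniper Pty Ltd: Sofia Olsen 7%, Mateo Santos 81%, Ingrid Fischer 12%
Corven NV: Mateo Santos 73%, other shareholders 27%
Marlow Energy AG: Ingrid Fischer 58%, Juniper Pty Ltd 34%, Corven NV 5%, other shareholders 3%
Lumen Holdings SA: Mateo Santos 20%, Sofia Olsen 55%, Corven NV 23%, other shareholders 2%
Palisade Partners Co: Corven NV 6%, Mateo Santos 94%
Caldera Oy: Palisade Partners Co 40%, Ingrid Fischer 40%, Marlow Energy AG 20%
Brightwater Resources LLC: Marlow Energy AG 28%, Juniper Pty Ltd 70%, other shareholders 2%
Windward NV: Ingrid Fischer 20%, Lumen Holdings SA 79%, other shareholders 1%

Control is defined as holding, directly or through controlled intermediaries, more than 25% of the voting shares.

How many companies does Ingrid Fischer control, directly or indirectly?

3

Ingrid holds 58% of Marlow, so Ingrid controls Marlow.
Ingrid and Marlow together hold 40% + 20% = 60% of Caldera, so Ingrid controls Caldera.
Marlow holds 28% of Brightwater, so Ingrid controls Brightwater.
No other company's threshold is met.
Ingrid controls 3 companies.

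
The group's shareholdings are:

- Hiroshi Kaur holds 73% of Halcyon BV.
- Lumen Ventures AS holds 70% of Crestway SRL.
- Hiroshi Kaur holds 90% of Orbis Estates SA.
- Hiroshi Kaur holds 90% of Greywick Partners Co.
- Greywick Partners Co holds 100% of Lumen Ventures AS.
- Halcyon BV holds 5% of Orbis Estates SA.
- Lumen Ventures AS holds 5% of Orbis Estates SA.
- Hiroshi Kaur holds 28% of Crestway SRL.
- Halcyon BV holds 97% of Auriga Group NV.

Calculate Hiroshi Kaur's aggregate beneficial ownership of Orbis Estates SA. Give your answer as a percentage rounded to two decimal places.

Hiroshi reaches Orbis along 3 paths.
Direct stake: 90% = 90%.
Via Halcyon: 73% × 5% = 3.65%.
Via Greywick → Lumen: 90% × 100% × 5% = 4.5%.
Total: 90% + 3.65% + 4.5% = 98.15%.

98.15%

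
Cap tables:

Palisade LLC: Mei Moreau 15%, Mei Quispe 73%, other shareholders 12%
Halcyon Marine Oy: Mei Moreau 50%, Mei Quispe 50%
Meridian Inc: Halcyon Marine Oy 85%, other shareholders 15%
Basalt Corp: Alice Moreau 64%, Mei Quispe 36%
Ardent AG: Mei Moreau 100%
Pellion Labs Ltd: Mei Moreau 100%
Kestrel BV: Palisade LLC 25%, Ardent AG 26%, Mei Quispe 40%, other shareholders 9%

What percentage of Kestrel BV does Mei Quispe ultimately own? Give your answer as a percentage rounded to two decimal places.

Mei Quispe reaches Kestrel along 2 paths.
Via Palisade: 73% × 25% = 18.25%.
Direct stake: 40% = 40%.
Total: 18.25% + 40% = 58.25%.

58.25%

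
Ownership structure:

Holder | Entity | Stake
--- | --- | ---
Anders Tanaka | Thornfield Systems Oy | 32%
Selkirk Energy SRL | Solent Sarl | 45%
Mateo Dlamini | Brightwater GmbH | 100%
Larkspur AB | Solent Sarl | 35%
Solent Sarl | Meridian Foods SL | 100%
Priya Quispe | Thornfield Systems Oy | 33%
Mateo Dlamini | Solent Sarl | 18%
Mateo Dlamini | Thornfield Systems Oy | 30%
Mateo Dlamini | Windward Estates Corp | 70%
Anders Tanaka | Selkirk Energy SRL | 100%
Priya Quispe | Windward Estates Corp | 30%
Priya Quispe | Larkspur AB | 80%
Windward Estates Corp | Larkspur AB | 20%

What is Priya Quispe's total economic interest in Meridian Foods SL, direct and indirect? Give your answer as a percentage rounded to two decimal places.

Priya reaches Meridian along 2 paths.
Via Larkspur → Solent: 80% × 35% × 100% = 28%.
Via Windward → Larkspur → Solent: 30% × 20% × 35% × 100% = 2.1%.
Total: 28% + 2.1% = 30.1%.
Rounded: 30.10%.

30.10%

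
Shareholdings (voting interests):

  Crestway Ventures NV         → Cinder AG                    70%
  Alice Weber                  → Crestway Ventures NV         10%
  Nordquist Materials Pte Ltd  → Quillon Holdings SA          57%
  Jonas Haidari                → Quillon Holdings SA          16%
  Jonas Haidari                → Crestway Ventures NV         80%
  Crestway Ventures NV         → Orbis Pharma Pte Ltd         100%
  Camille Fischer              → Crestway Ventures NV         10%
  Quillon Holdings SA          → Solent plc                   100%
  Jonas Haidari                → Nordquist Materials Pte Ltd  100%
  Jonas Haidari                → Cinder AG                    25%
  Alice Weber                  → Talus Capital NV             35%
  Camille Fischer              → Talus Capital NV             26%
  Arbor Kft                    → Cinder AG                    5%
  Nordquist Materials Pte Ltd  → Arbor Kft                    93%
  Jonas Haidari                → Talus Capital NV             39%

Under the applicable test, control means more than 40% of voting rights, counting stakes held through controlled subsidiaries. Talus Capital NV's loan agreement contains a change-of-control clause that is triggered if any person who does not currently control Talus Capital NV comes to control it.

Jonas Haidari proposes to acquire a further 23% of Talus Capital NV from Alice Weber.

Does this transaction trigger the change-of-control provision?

The purchase adds only to Jonas's holdings (Alice's stake shrinks), so Jonas is the only person who could newly come to control Talus.
Jonas holds 100% of Nordquist, so Jonas controls Nordquist.
Nordquist holds 93% of Arbor, so Jonas controls Arbor.
Jonas holds 80% of Crestway, so Jonas controls Crestway.
Nordquist and Jonas together hold 57% + 16% = 73% of Quillon, so Jonas controls Quillon.
Jonas and Arbor and Crestway together hold 25% + 5% + 70% = 100% of Cinder, so Jonas controls Cinder.
Crestway holds 100% of Orbis, so Jonas controls Orbis.
Quillon holds 100% of Solent, so Jonas controls Solent.
In Talus, Jonas's side holds only 39%, not > 40%.
So before the transaction, Jonas does not control Talus.
After the purchase, Jonas's direct stake in Talus rises to 39% + 23% = 62%, and Alice's stake falls to 12%.
Jonas holds 62% of Talus, so Jonas controls Talus.
Jonas did not control Talus before and does after, so the clause is triggered.

Yes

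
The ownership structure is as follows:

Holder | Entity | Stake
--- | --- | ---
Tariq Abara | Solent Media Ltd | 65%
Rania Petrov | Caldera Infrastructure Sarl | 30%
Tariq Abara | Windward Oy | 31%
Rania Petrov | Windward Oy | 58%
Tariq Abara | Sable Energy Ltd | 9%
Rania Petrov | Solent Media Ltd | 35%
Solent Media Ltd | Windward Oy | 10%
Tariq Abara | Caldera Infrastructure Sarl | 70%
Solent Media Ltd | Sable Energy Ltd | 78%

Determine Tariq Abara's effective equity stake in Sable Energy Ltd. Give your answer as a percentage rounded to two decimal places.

Tariq reaches Sable along 2 paths.
Direct stake: 9% = 9%.
Via Solent: 65% × 78% = 50.7%.
Total: 9% + 50.7% = 59.7%.
Rounded: 59.70%.

59.70%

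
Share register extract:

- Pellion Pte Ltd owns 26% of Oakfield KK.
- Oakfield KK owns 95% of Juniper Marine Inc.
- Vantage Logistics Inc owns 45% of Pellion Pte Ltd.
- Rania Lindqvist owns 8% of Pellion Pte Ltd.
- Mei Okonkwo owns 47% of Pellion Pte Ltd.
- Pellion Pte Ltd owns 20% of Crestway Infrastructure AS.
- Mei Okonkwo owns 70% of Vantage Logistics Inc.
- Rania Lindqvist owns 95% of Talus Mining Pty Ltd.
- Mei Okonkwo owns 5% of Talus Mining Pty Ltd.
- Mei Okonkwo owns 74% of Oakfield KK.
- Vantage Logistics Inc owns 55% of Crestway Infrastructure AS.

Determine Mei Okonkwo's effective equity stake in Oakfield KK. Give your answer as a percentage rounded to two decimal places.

Mei reaches Oakfield along 3 paths.
Via Pellion: 47% × 26% = 12.22%.
Via Vantage → Pellion: 70% × 45% × 26% = 8.19%.
Direct stake: 74% = 74%.
Total: 12.22% + 8.19% + 74% = 94.41%.

94.41%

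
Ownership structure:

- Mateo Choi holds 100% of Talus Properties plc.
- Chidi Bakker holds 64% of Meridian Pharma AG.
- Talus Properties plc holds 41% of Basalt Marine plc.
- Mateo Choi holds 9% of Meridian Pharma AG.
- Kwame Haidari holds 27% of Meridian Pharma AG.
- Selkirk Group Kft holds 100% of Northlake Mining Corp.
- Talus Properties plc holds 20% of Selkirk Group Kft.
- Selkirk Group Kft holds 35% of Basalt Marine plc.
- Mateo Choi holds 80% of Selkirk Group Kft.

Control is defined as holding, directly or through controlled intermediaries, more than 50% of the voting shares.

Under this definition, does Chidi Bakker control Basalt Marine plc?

Chidi holds 64% of Meridian, so Chidi controls Meridian.
Neither Chidi nor any entity Chidi controls holds any voting interest in Basalt.
So Chidi does not control Basalt.

No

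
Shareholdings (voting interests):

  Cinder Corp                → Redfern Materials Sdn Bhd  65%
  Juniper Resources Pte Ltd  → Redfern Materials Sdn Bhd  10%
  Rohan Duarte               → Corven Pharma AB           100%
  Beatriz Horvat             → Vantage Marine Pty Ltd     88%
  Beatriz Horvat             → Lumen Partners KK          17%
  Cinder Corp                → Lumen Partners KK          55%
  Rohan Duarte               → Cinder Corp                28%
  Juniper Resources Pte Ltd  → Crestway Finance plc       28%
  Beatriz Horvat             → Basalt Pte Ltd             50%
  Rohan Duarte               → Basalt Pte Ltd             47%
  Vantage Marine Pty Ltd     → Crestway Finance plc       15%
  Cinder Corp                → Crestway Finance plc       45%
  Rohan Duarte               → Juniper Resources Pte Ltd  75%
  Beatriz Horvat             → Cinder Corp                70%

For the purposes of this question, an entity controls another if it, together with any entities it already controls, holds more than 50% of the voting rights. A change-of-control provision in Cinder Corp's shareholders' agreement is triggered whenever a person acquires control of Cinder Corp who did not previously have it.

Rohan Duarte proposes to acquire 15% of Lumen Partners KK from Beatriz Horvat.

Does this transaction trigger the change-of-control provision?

The purchase adds only to Rohan's holdings (Beatriz's stake shrinks), so Rohan is the only person who could newly come to control Cinder.
Rohan holds 75% of Juniper, so Rohan controls Juniper.
Rohan holds 100% of Corven, so Rohan controls Corven.
In Cinder, Rohan's side holds only 28%, not > 50%.
So before the transaction, Rohan does not control Cinder.
After the purchase, Rohan holds 15% of Lumen directly, and Beatriz's stake falls to 2%.
Rohan's side now holds 15% of Lumen, not > 50%, so Rohan still does not control Lumen.
After the transaction, Rohan's side holds 28% of Cinder, not > 50%, so Rohan still does not control Cinder.
No new person acquires control, so the clause is not triggered.

No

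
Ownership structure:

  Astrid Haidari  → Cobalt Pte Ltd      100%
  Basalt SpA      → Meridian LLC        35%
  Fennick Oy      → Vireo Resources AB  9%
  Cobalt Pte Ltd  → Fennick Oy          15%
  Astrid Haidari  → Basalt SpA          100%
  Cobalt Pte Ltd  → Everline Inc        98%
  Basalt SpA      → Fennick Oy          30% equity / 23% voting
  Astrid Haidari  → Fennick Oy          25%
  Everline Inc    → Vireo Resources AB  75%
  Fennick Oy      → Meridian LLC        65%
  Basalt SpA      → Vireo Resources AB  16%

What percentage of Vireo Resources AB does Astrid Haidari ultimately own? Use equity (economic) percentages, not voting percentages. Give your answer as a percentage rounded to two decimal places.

95.80%

Astrid reaches Vireo along 5 paths.
Via Basalt: 100% × 16% = 16%.
Via Cobalt → Everline: 100% × 98% × 75% = 73.5%.
Via Basalt → Fennick: 100% × 30% × 9% = 2.7%.
Via Cobalt → Fennick: 100% × 15% × 9% = 1.35%.
Via Fennick: 25% × 9% = 2.25%.
Total: 16% + 73.5% + 2.7% + 1.35% + 2.25% = 95.8%.
Rounded: 95.80%.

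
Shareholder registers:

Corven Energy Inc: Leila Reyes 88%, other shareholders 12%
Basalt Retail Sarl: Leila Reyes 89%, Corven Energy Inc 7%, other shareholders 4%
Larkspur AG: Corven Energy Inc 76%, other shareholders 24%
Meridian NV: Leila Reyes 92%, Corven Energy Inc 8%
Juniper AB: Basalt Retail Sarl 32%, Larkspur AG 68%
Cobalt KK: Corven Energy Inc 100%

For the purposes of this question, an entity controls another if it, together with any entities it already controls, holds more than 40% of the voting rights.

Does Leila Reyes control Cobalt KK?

Yes

Leila holds 88% of Corven, so Leila controls Corven.
Corven holds 100% of Cobalt, so Leila controls Cobalt.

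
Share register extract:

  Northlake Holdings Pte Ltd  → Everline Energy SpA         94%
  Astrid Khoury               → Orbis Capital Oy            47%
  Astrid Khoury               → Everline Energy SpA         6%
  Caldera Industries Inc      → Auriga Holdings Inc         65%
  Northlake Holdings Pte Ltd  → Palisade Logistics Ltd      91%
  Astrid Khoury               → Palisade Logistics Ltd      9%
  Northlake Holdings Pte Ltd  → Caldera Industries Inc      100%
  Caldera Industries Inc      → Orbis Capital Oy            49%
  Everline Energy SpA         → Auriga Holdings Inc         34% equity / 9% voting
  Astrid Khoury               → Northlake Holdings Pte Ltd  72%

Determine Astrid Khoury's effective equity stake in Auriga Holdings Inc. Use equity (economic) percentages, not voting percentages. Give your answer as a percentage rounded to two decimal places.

71.85%

Astrid reaches Auriga along 3 paths.
Via Northlake → Everline: 72% × 94% × 34% = 23.0112%.
Via Everline: 6% × 34% = 2.04%.
Via Northlake → Caldera: 72% × 100% × 65% = 46.8%.
Total: 23.0112% + 2.04% + 46.8% = 71.8512%.
Rounded: 71.85%.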